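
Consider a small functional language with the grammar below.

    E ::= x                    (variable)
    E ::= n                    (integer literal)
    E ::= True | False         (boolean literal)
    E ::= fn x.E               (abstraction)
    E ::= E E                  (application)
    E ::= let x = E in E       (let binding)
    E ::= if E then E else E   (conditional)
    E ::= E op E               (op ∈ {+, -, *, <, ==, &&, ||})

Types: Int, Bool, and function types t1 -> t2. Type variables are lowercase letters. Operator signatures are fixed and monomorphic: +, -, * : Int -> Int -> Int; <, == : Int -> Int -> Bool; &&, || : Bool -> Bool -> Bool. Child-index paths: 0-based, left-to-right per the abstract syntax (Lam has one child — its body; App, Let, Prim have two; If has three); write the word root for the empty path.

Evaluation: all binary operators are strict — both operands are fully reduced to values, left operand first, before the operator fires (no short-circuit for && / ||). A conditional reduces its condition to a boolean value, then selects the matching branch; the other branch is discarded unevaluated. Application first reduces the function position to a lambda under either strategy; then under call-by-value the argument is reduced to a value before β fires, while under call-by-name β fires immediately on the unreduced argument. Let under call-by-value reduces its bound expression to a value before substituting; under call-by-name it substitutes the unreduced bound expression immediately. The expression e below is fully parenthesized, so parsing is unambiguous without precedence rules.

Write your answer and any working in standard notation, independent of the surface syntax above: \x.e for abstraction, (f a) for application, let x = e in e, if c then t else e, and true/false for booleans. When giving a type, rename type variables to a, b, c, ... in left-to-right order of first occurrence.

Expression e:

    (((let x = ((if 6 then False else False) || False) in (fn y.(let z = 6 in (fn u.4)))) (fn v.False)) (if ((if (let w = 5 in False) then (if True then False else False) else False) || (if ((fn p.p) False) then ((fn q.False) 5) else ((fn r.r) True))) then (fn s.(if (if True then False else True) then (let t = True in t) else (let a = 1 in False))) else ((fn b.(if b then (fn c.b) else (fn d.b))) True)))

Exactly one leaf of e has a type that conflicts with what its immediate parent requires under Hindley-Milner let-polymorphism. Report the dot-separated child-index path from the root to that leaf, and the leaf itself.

Trace:
  unify Int ~ Bool
  FAIL: mismatch Int ~ Bool

Answer: 0.0.0.0.0 : 6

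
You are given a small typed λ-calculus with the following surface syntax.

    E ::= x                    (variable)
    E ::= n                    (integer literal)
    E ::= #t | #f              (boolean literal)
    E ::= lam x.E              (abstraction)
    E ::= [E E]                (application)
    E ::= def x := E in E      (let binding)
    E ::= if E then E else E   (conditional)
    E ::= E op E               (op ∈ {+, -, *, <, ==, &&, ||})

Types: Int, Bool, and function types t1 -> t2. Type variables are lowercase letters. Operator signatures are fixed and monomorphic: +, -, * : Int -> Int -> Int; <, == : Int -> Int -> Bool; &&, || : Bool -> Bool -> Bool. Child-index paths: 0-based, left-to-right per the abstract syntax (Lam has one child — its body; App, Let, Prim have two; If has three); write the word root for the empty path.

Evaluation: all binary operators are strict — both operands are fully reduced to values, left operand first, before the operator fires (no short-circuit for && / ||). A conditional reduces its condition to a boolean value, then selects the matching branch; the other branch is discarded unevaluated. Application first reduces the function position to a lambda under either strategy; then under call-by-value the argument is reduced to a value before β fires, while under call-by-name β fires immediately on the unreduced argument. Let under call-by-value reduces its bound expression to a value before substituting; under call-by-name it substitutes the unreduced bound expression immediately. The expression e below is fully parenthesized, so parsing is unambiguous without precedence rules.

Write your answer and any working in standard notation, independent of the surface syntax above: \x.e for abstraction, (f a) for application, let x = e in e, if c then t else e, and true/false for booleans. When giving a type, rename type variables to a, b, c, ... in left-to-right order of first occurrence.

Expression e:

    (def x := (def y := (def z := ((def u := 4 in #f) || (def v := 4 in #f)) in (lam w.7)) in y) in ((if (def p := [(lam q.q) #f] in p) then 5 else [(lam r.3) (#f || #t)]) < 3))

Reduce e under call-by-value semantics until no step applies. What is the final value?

Answer: false

Derivation:
step 0: (let x = (let y = (let z = ((let u = 4 in false) || (let v = 4 in false)) in (\w.7)) in y) in ((if (let p = ((\q.q) false) in p) then 5 else ((\r.3) (false || true))) < 3))
step 1: [let@0.0.0.0] (let x = (let y = (let z = (false || (let v = 4 in false)) in (\w.7)) in y) in ((if (let p = ((\q.q) false) in p) then 5 else ((\r.3) (false || true))) < 3))
step 2: [let@0.0.0.1] (let x = (let y = (let z = (false || false) in (\w.7)) in y) in ((if (let p = ((\q.q) false) in p) then 5 else ((\r.3) (false || true))) < 3))
step 3: [delta@0.0.0] (let x = (let y = (let z = false in (\w.7)) in y) in ((if (let p = ((\q.q) false) in p) then 5 else ((\r.3) (false || true))) < 3))
step 4: [let@0.0] (let x = (let y = (\w.7) in y) in ((if (let p = ((\q.q) false) in p) then 5 else ((\r.3) (false || true))) < 3))
step 5: [let@0] (let x = (\w.7) in ((if (let p = ((\q.q) false) in p) then 5 else ((\r.3) (false || true))) < 3))
step 6: [let@root] ((if (let p = ((\q.q) false) in p) then 5 else ((\r.3) (false || true))) < 3)
step 7: [beta@0.0.0] ((if (let p = false in p) then 5 else ((\r.3) (false || true))) < 3)
step 8: [let@0.0] ((if false then 5 else ((\r.3) (false || true))) < 3)
step 9: [if@0] (((\r.3) (false || true)) < 3)
step 10: [delta@0.1] (((\r.3) true) < 3)
step 11: [beta@0] (3 < 3)
step 12: [delta@root] false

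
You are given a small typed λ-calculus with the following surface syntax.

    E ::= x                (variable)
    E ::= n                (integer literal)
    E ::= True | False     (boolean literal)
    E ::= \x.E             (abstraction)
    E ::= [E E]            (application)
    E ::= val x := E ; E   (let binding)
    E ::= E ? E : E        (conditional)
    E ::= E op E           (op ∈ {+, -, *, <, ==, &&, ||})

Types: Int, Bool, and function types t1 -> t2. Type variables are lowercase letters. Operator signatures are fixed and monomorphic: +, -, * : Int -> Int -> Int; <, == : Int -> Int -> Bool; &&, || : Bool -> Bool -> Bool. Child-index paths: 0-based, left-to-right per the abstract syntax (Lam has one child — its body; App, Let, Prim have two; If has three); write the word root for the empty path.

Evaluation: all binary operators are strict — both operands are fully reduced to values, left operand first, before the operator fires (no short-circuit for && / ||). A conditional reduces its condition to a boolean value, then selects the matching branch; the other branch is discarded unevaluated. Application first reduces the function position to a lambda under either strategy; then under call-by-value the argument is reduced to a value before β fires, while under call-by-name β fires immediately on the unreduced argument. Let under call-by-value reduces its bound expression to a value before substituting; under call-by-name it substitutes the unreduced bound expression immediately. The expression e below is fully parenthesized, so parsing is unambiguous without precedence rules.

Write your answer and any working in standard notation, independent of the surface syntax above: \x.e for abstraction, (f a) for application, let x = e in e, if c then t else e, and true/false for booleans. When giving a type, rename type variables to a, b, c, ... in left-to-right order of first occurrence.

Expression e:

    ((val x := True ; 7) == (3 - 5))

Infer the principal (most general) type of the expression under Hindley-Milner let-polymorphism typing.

Answer: Bool

Derivation:
let x : Bool
  unify Int ~ Int
  unify Int ~ Int
  unify Int ~ Int
  unify Int ~ Int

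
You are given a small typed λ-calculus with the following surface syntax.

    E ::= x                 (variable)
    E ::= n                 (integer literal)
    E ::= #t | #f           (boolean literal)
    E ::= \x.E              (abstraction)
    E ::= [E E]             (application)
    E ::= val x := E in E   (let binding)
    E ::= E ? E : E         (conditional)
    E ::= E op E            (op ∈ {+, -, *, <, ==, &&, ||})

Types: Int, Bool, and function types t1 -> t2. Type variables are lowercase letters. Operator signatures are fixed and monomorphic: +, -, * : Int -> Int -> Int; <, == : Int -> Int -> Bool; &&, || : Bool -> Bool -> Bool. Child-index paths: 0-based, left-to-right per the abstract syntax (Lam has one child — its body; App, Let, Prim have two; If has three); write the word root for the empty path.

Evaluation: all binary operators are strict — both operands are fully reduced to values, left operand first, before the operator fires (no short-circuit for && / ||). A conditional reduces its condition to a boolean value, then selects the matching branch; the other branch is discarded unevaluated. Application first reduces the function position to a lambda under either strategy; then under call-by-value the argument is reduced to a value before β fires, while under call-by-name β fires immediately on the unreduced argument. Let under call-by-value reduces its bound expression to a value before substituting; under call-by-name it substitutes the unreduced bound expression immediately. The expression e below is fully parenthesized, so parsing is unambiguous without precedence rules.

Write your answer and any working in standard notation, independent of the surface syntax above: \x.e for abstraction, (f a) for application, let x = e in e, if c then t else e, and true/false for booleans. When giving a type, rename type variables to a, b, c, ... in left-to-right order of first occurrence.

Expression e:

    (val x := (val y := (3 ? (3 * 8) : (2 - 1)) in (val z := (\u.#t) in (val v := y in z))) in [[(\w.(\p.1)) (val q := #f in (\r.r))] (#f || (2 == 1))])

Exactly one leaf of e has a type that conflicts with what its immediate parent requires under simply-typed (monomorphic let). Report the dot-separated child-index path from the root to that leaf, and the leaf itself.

Answer: 0.0.0 : 3

Working:
  unify Int ~ Bool
  FAIL: mismatch Int ~ Bool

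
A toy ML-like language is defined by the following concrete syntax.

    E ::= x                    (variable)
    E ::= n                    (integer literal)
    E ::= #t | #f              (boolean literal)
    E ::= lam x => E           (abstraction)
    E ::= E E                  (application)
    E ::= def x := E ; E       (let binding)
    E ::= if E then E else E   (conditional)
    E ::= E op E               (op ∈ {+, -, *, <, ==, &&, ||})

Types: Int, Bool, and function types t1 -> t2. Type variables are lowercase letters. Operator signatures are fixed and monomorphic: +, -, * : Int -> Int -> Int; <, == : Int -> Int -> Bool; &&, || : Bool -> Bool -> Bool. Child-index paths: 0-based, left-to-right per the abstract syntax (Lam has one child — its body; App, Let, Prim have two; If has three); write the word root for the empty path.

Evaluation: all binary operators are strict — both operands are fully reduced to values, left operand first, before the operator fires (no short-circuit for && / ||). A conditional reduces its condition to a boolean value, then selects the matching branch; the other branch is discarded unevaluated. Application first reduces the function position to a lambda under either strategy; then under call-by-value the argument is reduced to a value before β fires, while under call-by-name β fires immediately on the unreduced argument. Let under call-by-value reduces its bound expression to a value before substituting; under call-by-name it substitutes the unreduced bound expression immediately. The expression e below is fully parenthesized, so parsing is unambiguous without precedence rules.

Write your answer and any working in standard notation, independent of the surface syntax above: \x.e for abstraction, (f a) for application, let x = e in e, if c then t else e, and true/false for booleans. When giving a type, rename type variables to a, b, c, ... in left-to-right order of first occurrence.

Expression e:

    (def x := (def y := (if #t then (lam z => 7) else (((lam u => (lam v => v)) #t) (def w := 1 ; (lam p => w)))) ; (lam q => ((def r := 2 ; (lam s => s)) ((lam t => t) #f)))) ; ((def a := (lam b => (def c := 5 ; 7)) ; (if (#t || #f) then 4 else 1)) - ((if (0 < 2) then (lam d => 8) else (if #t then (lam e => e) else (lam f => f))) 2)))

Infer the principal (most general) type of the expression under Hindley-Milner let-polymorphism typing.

Answer: Int

Derivation:
  unify Bool ~ Bool
\z._ : a -> Int
v : c
\v._ : c -> c
\u._ : b -> c -> c
  unify b -> c -> c ~ Bool -> d
  unify b ~ Bool
  unify c -> c ~ d
_ _ : c -> c
let w : Int
w : Int
\p._ : e -> Int
  unify c -> c ~ (e -> Int) -> f
  unify c ~ e -> Int
  unify e -> Int ~ f
_ _ : e -> Int
  unify a -> Int ~ e -> Int
  unify a ~ e
  unify Int ~ Int
let y : forall. e -> Int
let r : Int
s : h
\s._ : h -> h
t : i
\t._ : i -> i
  unify i -> i ~ Bool -> j
  unify i ~ Bool
  unify Bool ~ j
_ _ : Bool
  unify h -> h ~ Bool -> k
  unify h ~ Bool
  unify Bool ~ k
_ _ : Bool
\q._ : g -> Bool
let x : forall. g -> Bool
let c : Int
\b._ : l -> Int
let a : forall. l -> Int
  unify Bool ~ Bool
  unify Bool ~ Bool
  unify Bool ~ Bool
  unify Int ~ Int
  unify Int ~ Int
  unify Int ~ Int
  unify Int ~ Int
  unify Bool ~ Bool
\d._ : m -> Int
  unify Bool ~ Bool
e : n
\e._ : n -> n
f : o
\f._ : o -> o
  unify n -> n ~ o -> o
  unify n ~ o
  unify o ~ o
  unify m -> Int ~ o -> o
  unify m ~ o
  unify Int ~ o
  unify Int -> Int ~ Int -> p
  unify Int ~ Int
  unify Int ~ p
_ _ : Int
  unify Int ~ Int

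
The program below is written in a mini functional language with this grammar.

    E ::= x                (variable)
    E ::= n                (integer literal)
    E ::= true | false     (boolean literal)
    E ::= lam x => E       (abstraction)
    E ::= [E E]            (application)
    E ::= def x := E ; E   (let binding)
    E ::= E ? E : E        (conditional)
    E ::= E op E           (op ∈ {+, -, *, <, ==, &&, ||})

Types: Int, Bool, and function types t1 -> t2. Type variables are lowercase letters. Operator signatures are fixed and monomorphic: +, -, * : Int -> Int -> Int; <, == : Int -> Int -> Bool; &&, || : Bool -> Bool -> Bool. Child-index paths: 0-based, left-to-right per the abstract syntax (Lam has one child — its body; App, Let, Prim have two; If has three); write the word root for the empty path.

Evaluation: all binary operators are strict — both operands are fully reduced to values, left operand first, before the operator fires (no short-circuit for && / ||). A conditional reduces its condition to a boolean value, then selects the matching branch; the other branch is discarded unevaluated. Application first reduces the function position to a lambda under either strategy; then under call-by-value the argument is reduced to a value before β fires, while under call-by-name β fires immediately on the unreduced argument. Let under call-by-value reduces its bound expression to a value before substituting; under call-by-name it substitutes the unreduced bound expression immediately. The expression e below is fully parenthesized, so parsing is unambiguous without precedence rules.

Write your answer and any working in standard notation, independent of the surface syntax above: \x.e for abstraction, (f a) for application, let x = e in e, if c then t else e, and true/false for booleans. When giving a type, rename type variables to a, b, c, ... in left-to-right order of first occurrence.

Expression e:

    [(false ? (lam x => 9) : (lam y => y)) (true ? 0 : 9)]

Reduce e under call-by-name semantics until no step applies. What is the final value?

Answer: 0

Working:
step 0: ((if false then (\x.9) else (\y.y)) (if true then 0 else 9))
step 1: [if@0] ((\y.y) (if true then 0 else 9))
step 2: [beta@root] (if true then 0 else 9)
step 3: [if@root] 0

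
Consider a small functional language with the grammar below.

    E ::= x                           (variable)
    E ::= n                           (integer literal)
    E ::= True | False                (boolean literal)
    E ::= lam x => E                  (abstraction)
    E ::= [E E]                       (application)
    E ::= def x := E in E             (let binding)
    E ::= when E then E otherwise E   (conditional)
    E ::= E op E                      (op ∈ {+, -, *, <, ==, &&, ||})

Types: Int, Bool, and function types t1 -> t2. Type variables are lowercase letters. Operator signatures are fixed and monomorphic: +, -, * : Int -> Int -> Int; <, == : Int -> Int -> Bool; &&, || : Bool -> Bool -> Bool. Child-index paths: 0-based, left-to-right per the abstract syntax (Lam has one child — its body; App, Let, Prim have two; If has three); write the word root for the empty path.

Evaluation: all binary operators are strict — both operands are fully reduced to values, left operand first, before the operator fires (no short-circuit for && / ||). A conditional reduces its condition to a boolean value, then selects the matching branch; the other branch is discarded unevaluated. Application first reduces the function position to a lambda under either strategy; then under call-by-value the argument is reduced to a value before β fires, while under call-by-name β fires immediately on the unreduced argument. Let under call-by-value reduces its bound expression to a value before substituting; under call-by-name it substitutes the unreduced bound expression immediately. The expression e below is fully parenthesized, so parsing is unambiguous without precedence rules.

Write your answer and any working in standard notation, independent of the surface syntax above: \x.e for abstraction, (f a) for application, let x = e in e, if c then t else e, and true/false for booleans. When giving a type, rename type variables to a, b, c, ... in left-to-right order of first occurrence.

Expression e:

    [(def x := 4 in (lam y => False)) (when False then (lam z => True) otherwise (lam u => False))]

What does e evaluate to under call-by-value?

Answer: false

Trace:
step 0: ((let x = 4 in (\y.false)) (if false then (\z.true) else (\u.false)))
step 1: [let@0] ((\y.false) (if false then (\z.true) else (\u.false)))
step 2: [if@1] ((\y.false) (\u.false))
step 3: [beta@root] false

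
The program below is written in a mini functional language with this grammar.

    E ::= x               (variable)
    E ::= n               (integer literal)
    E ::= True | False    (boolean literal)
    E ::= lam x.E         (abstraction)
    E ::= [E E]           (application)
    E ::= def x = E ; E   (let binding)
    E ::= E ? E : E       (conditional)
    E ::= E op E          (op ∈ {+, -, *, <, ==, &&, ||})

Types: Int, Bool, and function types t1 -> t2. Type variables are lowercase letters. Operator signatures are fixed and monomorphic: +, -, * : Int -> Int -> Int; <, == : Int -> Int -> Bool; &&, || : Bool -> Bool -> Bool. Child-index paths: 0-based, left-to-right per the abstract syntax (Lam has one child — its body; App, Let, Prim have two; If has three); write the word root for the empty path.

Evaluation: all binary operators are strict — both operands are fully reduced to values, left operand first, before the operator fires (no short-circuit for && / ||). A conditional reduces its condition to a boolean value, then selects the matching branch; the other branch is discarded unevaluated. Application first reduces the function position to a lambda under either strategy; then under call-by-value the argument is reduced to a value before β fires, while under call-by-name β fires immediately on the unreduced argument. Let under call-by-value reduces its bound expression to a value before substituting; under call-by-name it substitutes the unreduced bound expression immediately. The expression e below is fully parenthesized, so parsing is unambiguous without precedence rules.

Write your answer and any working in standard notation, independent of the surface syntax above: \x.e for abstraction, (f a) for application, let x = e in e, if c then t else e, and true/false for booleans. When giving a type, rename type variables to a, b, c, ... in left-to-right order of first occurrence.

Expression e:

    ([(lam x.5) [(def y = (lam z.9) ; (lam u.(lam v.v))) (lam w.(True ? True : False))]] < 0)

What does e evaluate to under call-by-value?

Answer: false

Trace:
step 0: (((\x.5) ((let y = (\z.9) in (\u.(\v.v))) (\w.(if true then true else false)))) < 0)
step 1: [let@0.1.0] (((\x.5) ((\u.(\v.v)) (\w.(if true then true else false)))) < 0)
step 2: [beta@0.1] (((\x.5) (\v.v)) < 0)
step 3: [beta@0] (5 < 0)
step 4: [delta@root] false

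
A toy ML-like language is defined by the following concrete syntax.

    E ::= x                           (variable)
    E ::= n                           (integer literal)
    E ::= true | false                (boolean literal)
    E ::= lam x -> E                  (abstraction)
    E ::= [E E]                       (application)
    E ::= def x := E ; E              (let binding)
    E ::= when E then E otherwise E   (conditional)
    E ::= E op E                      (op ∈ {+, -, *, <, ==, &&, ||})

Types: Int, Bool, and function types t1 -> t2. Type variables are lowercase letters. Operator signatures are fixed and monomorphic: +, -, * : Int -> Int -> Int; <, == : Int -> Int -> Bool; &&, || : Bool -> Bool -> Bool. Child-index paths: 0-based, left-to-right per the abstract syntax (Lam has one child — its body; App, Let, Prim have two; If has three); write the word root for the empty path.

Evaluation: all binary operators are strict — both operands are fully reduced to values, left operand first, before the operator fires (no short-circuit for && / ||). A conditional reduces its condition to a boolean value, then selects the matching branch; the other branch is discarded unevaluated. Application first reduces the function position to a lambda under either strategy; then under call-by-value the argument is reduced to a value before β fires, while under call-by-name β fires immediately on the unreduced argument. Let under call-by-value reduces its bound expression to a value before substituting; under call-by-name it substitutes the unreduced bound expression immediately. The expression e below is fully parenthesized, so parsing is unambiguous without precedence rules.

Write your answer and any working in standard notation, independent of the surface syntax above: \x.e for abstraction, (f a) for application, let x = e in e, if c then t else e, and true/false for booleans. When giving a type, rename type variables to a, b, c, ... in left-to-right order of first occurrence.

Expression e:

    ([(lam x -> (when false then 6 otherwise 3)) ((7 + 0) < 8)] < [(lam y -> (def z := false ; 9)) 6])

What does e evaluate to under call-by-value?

Trace:
step 0: (((\x.(if false then 6 else 3)) ((7 + 0) < 8)) < ((\y.(let z = false in 9)) 6))
step 1: [delta@0.1.0] (((\x.(if false then 6 else 3)) (7 < 8)) < ((\y.(let z = false in 9)) 6))
step 2: [delta@0.1] (((\x.(if false then 6 else 3)) true) < ((\y.(let z = false in 9)) 6))
step 3: [beta@0] ((if false then 6 else 3) < ((\y.(let z = false in 9)) 6))
step 4: [if@0] (3 < ((\y.(let z = false in 9)) 6))
step 5: [beta@1] (3 < (let z = false in 9))
step 6: [let@1] (3 < 9)
step 7: [delta@root] true

Answer: true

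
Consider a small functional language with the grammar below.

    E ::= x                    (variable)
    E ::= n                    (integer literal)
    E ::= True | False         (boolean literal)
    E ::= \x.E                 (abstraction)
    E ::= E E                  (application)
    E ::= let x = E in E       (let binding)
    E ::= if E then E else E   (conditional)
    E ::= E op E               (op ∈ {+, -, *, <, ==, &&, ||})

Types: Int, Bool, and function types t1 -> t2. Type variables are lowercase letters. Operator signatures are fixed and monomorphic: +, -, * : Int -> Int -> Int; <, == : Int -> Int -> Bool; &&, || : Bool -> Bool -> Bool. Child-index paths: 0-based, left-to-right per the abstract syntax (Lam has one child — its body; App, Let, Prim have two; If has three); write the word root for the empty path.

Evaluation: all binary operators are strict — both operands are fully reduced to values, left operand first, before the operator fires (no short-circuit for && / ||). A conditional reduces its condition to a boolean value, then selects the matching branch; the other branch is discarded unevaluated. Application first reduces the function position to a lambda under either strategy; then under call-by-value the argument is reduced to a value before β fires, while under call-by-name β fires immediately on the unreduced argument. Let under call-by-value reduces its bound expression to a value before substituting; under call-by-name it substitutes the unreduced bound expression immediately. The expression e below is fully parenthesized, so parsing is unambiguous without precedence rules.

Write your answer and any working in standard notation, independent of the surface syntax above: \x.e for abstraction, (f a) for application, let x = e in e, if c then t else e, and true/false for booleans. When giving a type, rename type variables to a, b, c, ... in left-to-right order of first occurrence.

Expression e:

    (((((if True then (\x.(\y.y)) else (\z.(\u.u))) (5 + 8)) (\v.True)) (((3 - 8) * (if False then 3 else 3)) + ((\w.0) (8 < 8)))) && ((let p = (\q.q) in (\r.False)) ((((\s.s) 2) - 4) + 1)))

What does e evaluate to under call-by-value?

Derivation:
step 0: (((((if true then (\x.(\y.y)) else (\z.(\u.u))) (5 + 8)) (\v.true)) (((3 - 8) * (if false then 3 else 3)) + ((\w.0) (8 < 8)))) && ((let p = (\q.q) in (\r.false)) ((((\s.s) 2) - 4) + 1)))
step 1: [if@0.0.0.0] (((((\x.(\y.y)) (5 + 8)) (\v.true)) (((3 - 8) * (if false then 3 else 3)) + ((\w.0) (8 < 8)))) && ((let p = (\q.q) in (\r.false)) ((((\s.s) 2) - 4) + 1)))
step 2: [delta@0.0.0.1] (((((\x.(\y.y)) 13) (\v.true)) (((3 - 8) * (if false then 3 else 3)) + ((\w.0) (8 < 8)))) && ((let p = (\q.q) in (\r.false)) ((((\s.s) 2) - 4) + 1)))
step 3: [beta@0.0.0] ((((\y.y) (\v.true)) (((3 - 8) * (if false then 3 else 3)) + ((\w.0) (8 < 8)))) && ((let p = (\q.q) in (\r.false)) ((((\s.s) 2) - 4) + 1)))
step 4: [beta@0.0] (((\v.true) (((3 - 8) * (if false then 3 else 3)) + ((\w.0) (8 < 8)))) && ((let p = (\q.q) in (\r.false)) ((((\s.s) 2) - 4) + 1)))
step 5: [delta@0.1.0.0] (((\v.true) ((-5 * (if false then 3 else 3)) + ((\w.0) (8 < 8)))) && ((let p = (\q.q) in (\r.false)) ((((\s.s) 2) - 4) + 1)))
step 6: [if@0.1.0.1] (((\v.true) ((-5 * 3) + ((\w.0) (8 < 8)))) && ((let p = (\q.q) in (\r.false)) ((((\s.s) 2) - 4) + 1)))
step 7: [delta@0.1.0] (((\v.true) (-15 + ((\w.0) (8 < 8)))) && ((let p = (\q.q) in (\r.false)) ((((\s.s) 2) - 4) + 1)))
step 8: [delta@0.1.1.1] (((\v.true) (-15 + ((\w.0) false))) && ((let p = (\q.q) in (\r.false)) ((((\s.s) 2) - 4) + 1)))
step 9: [beta@0.1.1] (((\v.true) (-15 + 0)) && ((let p = (\q.q) in (\r.false)) ((((\s.s) 2) - 4) + 1)))
step 10: [delta@0.1] (((\v.true) -15) && ((let p = (\q.q) in (\r.false)) ((((\s.s) 2) - 4) + 1)))
step 11: [beta@0] (true && ((let p = (\q.q) in (\r.false)) ((((\s.s) 2) - 4) + 1)))
step 12: [let@1.0] (true && ((\r.false) ((((\s.s) 2) - 4) + 1)))
step 13: [beta@1.1.0.0] (true && ((\r.false) ((2 - 4) + 1)))
step 14: [delta@1.1.0] (true && ((\r.false) (-2 + 1)))
step 15: [delta@1.1] (true && ((\r.false) -1))
step 16: [beta@1] (true && false)
step 17: [delta@root] false

Answer: false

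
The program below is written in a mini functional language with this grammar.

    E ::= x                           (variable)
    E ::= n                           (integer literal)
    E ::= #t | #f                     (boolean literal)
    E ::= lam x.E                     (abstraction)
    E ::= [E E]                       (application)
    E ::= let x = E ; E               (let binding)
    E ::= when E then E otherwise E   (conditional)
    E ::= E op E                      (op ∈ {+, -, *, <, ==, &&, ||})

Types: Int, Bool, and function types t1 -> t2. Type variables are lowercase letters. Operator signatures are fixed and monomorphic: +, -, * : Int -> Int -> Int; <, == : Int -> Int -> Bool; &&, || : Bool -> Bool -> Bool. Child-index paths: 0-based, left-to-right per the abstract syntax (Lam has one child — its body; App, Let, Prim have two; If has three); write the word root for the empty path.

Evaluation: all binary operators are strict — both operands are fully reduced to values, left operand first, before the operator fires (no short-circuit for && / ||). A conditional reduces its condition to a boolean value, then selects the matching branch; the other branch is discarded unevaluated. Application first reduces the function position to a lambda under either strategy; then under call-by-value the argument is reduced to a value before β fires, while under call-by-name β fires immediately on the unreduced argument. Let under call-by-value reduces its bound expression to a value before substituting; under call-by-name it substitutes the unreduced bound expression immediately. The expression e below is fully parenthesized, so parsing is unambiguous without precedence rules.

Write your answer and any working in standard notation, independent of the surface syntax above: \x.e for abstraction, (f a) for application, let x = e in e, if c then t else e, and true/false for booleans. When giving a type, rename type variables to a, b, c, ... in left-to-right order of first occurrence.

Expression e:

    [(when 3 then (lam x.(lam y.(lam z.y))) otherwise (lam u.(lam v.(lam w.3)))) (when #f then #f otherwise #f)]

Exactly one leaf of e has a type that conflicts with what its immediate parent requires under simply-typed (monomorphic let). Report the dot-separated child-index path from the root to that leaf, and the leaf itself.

Trace:
  unify Int ~ Bool
  FAIL: mismatch Int ~ Bool

Answer: 0.0 : 3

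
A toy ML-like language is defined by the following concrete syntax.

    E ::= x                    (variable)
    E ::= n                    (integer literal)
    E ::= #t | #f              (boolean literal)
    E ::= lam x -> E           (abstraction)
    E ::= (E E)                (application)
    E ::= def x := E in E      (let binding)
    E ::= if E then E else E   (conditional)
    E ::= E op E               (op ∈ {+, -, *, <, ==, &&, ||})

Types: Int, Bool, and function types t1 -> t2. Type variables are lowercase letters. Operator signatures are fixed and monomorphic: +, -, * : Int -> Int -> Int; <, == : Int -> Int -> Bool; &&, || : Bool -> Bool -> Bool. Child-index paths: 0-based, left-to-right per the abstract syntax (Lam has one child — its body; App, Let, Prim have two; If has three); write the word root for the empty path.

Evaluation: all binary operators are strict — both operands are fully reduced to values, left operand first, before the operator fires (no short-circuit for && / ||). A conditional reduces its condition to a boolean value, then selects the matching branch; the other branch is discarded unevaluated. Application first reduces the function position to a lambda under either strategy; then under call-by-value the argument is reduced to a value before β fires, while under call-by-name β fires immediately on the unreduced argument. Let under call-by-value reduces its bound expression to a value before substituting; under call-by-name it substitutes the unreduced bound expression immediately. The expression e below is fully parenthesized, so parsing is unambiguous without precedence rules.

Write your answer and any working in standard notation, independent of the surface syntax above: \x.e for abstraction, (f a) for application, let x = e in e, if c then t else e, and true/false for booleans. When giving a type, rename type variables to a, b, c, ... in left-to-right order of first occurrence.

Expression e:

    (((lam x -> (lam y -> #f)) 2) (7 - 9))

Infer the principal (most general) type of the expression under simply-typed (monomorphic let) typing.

Trace:
\y._ : b -> Bool
\x._ : a -> b -> Bool
  unify a -> b -> Bool ~ Int -> c
  unify a ~ Int
  unify b -> Bool ~ c
_ _ : b -> Bool
  unify Int ~ Int
  unify Int ~ Int
  unify b -> Bool ~ Int -> d
  unify b ~ Int
  unify Bool ~ d
_ _ : Bool

Answer: Bool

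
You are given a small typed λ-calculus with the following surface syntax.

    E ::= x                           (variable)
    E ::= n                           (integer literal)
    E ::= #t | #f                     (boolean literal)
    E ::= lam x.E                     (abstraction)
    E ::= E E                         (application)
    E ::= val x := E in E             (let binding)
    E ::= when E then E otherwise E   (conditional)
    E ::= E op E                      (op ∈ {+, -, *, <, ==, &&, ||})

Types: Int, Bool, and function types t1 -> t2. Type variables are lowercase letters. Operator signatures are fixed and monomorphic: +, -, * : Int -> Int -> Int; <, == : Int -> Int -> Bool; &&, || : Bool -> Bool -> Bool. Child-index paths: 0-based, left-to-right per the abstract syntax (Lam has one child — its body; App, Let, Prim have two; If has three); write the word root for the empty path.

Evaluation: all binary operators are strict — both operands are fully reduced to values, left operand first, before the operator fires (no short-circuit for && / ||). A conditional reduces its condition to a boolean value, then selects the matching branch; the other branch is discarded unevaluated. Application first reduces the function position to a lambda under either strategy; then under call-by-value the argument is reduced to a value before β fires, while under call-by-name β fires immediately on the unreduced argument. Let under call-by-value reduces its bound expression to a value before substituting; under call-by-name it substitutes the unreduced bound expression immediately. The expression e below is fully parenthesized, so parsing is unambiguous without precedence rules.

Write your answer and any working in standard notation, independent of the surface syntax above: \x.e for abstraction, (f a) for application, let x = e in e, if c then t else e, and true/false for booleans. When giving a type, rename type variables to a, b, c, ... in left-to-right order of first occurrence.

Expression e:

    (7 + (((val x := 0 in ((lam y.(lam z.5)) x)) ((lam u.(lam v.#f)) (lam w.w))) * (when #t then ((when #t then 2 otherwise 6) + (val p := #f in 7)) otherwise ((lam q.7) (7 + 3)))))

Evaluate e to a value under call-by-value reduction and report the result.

Working:
step 0: (7 + (((let x = 0 in ((\y.(\z.5)) x)) ((\u.(\v.false)) (\w.w))) * (if true then ((if true then 2 else 6) + (let p = false in 7)) else ((\q.7) (7 + 3)))))
step 1: [let@1.0.0] (7 + ((((\y.(\z.5)) 0) ((\u.(\v.false)) (\w.w))) * (if true then ((if true then 2 else 6) + (let p = false in 7)) else ((\q.7) (7 + 3)))))
step 2: [beta@1.0.0] (7 + (((\z.5) ((\u.(\v.false)) (\w.w))) * (if true then ((if true then 2 else 6) + (let p = false in 7)) else ((\q.7) (7 + 3)))))
step 3: [beta@1.0.1] (7 + (((\z.5) (\v.false)) * (if true then ((if true then 2 else 6) + (let p = false in 7)) else ((\q.7) (7 + 3)))))
step 4: [beta@1.0] (7 + (5 * (if true then ((if true then 2 else 6) + (let p = false in 7)) else ((\q.7) (7 + 3)))))
step 5: [if@1.1] (7 + (5 * ((if true then 2 else 6) + (let p = false in 7))))
step 6: [if@1.1.0] (7 + (5 * (2 + (let p = false in 7))))
step 7: [let@1.1.1] (7 + (5 * (2 + 7)))
step 8: [delta@1.1] (7 + (5 * 9))
step 9: [delta@1] (7 + 45)
step 10: [delta@root] 52

Answer: 52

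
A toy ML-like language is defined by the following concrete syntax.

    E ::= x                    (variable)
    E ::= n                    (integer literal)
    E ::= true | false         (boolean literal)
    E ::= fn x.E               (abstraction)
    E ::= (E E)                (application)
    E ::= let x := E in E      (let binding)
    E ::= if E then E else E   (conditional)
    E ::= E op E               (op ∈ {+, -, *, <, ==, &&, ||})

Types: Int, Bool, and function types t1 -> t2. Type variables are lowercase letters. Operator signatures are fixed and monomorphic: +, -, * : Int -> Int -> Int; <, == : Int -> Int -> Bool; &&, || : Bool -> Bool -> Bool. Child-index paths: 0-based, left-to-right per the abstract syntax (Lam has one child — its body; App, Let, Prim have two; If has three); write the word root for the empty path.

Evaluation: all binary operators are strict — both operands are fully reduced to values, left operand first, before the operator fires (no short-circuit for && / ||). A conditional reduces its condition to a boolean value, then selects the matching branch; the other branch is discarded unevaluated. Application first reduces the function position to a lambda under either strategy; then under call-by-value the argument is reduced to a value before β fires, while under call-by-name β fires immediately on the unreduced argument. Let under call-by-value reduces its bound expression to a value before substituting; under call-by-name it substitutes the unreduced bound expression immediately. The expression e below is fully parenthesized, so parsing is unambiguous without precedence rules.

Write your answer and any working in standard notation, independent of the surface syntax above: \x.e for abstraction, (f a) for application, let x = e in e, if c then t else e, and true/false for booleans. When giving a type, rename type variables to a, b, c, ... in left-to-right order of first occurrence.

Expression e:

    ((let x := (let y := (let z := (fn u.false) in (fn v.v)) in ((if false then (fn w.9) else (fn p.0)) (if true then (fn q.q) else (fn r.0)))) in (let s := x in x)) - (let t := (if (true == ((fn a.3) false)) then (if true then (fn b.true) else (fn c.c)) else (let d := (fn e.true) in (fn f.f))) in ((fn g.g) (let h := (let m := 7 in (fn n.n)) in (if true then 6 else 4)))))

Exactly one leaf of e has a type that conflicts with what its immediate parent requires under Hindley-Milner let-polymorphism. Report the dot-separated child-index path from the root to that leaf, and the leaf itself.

Derivation:
\u._ : a -> Bool
let z : forall. a -> Bool
v : b
\v._ : b -> b
let y : forall. b -> b
  unify Bool ~ Bool
\w._ : c -> Int
\p._ : d -> Int
  unify c -> Int ~ d -> Int
  unify c ~ d
  unify Int ~ Int
  unify Bool ~ Bool
q : e
\q._ : e -> e
\r._ : f -> Int
  unify e -> e ~ f -> Int
  unify e ~ f
  unify f ~ Int
  unify d -> Int ~ (Int -> Int) -> g
  unify d ~ Int -> Int
  unify Int ~ g
_ _ : Int
let x : Int
x : Int
let s : Int
x : Int
  unify Int ~ Int
  unify Bool ~ Int
  FAIL: mismatch Bool ~ Int

Answer: 1.0.0.0 : true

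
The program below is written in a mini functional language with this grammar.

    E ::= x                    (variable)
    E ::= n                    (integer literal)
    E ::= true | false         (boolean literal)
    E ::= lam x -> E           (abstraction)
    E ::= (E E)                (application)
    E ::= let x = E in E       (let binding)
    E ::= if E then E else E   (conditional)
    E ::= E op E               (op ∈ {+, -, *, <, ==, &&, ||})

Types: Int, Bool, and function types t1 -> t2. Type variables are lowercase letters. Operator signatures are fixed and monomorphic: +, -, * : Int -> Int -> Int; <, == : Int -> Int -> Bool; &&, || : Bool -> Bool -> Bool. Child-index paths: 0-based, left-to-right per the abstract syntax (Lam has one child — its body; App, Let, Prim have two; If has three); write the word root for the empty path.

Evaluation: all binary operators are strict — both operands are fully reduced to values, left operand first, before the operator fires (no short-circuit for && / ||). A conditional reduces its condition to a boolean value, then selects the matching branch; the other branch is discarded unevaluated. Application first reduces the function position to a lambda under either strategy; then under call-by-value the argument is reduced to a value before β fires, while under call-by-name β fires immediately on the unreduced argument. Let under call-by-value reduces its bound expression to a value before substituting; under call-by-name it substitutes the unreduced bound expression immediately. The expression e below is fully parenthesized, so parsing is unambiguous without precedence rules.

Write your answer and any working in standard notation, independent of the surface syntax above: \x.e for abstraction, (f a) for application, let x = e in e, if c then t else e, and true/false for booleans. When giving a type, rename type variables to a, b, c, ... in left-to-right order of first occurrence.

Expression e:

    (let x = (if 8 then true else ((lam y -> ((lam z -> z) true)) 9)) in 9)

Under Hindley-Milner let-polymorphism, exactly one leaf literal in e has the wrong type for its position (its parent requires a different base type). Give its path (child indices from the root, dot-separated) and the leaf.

Answer: 0.0 : 8

Trace:
  unify Int ~ Bool
  FAIL: mismatch Int ~ Bool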